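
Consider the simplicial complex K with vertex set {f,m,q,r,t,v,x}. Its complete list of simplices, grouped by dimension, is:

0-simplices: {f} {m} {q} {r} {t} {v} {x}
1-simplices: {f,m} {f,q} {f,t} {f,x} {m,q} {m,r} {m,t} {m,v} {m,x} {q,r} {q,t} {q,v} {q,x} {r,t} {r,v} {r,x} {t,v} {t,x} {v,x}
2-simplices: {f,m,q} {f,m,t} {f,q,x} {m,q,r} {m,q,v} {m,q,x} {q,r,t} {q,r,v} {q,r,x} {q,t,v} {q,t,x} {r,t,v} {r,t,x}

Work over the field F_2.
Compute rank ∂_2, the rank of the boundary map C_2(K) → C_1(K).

n_0=7 n_1=19 n_2=13  [Z2]
∂1: piv[fm,fq,ft,fx,mr,mv] rk=6  ker:mq,mt,mx,qr,qt,qv,qx,rt,rv,rx,tv,tx,vx
∂2: piv[fmq,fmt,fqx,mqr,mqv,mqx,qrt,qrv,qrx,qtv,qtx] rk=11  ker:rtv,rtx
rk∂_2=11

rank∂_2=11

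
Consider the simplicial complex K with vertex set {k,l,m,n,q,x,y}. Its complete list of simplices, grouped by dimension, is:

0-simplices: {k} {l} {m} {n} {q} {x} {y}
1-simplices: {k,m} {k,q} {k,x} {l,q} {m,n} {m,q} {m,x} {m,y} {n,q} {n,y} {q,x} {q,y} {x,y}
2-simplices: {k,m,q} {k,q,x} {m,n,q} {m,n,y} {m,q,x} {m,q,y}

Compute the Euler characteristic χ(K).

χ(K)=0

n_0=7 n_1=13 n_2=6
χ=+7−13+6=0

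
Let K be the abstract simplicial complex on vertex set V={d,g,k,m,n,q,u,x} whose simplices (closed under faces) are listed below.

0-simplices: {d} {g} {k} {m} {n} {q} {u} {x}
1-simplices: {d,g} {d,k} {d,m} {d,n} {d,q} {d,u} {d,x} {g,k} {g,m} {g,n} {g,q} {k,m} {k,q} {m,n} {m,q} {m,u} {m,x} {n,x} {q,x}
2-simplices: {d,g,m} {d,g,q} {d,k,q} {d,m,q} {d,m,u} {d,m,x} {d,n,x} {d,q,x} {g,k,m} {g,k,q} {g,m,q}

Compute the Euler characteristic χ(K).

n_0=8 n_1=19 n_2=11
χ=+8−19+11=0

χ(K)=0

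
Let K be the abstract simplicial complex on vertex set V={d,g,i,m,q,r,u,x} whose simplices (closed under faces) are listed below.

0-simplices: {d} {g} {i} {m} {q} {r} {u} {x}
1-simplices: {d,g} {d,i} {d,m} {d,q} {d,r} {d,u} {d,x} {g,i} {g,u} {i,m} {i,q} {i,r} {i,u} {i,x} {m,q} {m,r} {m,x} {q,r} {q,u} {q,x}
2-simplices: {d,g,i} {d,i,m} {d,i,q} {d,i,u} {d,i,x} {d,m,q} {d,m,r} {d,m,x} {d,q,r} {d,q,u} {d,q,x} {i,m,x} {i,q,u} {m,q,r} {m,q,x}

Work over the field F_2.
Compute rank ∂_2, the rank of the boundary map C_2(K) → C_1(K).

n_0=8 n_1=20 n_2=15  [Z2]
∂1: piv[dg,di,dm,dq,dr,du,dx] rk=7  ker:gi,gu,im,iq,ir,iu,ix,mq,mr,mx,qr,qu,qx
∂2: piv[dgi,dim,diq,diu,dix,dmq,dmr,dmx,dqr,dqu,dqx] rk=11  ker:imx,iqu,mqr,mqx
rk∂_2=11

rank∂_2=11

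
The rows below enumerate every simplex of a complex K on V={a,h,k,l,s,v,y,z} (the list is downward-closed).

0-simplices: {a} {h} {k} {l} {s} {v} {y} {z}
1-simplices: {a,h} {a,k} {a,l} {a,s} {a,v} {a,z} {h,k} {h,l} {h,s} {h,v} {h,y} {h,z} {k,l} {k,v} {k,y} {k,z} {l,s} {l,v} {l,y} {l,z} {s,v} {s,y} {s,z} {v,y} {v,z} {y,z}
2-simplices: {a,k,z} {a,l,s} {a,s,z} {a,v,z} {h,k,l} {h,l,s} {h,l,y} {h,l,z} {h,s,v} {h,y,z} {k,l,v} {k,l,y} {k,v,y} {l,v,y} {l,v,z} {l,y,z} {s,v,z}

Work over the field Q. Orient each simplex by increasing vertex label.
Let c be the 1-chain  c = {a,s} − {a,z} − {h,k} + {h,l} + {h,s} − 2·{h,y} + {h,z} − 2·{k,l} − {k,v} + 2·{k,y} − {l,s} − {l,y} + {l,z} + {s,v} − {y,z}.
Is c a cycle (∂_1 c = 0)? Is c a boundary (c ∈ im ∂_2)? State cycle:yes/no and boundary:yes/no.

cycle:yes boundary:yes

n_0=8 n_1=26 n_2=17  [Q]
∂1: piv[ah,ak,al,as,av,az,hy] rk=7  ker:hk,hl,hs,hv,hz,kl,kv,ky,kz,ls,lv,ly,lz,sv,sy,sz,vy,vz,yz
∂2: piv[akz,als,asz,avz,hkl,hls,hly,hlz,hsv,hyz,klv,kly,kvy,lvz,svz] rk=15  ker:lvy,lyz
∂1c = 0
c vs im∂2: reduces to 0 ⇒ boundary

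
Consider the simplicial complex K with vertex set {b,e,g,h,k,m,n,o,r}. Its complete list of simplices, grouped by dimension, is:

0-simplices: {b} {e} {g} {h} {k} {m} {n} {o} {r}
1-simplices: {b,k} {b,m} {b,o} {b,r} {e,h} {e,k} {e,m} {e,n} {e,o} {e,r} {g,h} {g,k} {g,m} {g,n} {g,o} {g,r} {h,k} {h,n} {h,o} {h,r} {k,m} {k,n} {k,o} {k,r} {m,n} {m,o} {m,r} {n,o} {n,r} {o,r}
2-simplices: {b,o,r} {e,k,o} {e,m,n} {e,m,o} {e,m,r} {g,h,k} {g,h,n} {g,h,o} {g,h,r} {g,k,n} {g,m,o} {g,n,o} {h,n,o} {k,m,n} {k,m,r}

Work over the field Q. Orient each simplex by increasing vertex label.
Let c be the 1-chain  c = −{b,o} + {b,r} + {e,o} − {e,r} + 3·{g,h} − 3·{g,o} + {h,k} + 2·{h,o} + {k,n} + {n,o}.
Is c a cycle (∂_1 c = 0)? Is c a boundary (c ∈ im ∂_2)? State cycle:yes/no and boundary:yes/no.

n_0=9 n_1=30 n_2=15  [Q]
∂1: piv[bk,bm,bo,br,eh,ek,en,gh] rk=8  ker:em,eo,er,gk,gm,gn,go,gr,hk,hn,ho,hr,km,kn,ko,kr,mn,mo,mr,no,nr,or
∂2: piv[bor,eko,emn,emo,emr,ghk,ghn,gho,ghr,gkn,gmo,gno,kmn,kmr] rk=14  ker:hno
∂1c = 0
c vs im∂2: residual ≠ 0 ⇒ not boundary

cycle:yes boundary:no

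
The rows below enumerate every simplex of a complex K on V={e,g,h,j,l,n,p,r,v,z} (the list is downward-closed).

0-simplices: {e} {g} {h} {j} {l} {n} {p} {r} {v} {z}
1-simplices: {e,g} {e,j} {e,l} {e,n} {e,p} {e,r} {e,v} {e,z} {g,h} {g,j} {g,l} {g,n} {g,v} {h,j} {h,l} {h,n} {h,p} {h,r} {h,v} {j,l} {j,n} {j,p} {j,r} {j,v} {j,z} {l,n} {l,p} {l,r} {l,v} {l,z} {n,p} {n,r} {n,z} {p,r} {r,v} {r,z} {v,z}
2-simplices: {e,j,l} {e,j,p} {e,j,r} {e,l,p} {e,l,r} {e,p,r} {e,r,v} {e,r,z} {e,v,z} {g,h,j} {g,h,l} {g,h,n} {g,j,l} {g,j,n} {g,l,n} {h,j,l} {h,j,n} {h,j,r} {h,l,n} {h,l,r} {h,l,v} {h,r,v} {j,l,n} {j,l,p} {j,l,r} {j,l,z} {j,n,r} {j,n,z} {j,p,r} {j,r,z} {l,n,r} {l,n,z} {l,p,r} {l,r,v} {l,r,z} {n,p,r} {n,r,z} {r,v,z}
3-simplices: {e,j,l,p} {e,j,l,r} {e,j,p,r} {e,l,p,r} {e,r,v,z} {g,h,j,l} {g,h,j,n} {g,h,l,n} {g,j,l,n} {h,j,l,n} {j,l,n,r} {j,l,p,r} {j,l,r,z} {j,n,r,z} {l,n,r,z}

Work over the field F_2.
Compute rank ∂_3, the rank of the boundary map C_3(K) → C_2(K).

n_0=10 n_1=37 n_2=38 n_3=15  [Z2]
∂1: piv[eg,ej,el,en,ep,er,ev,ez,gh] rk=9  ker:gj,gl,gn,gv,hj,hl,hn,hp,hr,hv,jl,jn,jp,jr,jv,jz,ln,lp,lr,lv,lz,np,nr,nz,pr,rv,rz,vz
∂2: piv[ejl,ejp,ejr,elp,elr,epr,erv,erz,evz,ghj,ghl,ghn,gjl,gjn,gln,hjr,hlv,hrv,jlz,jnr,jnz,jrz,npr] rk=23  ker:hjl,hjn,hln,hlr,jln,jlp,jlr,jpr,lnr,lnz,lpr,lrv,lrz,nrz,rvz
∂3: piv[ejlp,ejlr,ejpr,elpr,ervz,ghjl,ghjn,ghln,gjln,jlnr,jlrz,jnrz,lnrz] rk=13  ker:hjln,jlpr
rk∂_3=13

rank∂_3=13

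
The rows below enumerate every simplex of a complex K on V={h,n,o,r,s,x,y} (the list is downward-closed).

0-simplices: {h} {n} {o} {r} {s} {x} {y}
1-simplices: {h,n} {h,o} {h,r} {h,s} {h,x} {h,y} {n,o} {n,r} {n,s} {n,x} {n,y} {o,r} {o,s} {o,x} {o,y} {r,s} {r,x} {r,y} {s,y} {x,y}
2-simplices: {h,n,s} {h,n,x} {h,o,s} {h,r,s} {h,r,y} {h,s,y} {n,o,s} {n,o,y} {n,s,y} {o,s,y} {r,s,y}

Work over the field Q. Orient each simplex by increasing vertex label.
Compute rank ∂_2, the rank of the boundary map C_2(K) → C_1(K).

n_0=7 n_1=20 n_2=11  [Q]
∂1: piv[hn,ho,hr,hs,hx,hy] rk=6  ker:no,nr,ns,nx,ny,or,os,ox,oy,rs,rx,ry,sy,xy
∂2: piv[hns,hnx,hos,hrs,hry,hsy,nos,noy,nsy] rk=9  ker:osy,rsy
rk∂_2=9

rank∂_2=9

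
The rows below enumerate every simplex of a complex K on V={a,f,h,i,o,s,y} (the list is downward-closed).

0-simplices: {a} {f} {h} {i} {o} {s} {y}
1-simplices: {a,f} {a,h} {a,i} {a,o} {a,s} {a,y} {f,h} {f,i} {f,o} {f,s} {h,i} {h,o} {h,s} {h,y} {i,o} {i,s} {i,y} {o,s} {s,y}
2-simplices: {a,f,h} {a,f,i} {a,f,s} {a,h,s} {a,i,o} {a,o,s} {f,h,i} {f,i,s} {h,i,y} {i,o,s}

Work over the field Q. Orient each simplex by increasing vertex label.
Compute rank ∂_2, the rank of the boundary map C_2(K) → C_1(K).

n_0=7 n_1=19 n_2=10  [Q]
∂1: piv[af,ah,ai,ao,as,ay] rk=6  ker:fh,fi,fo,fs,hi,ho,hs,hy,io,is,iy,os,sy
∂2: piv[afh,afi,afs,ahs,aio,aos,fhi,fis,hiy] rk=9  ker:ios
rk∂_2=9

rank∂_2=9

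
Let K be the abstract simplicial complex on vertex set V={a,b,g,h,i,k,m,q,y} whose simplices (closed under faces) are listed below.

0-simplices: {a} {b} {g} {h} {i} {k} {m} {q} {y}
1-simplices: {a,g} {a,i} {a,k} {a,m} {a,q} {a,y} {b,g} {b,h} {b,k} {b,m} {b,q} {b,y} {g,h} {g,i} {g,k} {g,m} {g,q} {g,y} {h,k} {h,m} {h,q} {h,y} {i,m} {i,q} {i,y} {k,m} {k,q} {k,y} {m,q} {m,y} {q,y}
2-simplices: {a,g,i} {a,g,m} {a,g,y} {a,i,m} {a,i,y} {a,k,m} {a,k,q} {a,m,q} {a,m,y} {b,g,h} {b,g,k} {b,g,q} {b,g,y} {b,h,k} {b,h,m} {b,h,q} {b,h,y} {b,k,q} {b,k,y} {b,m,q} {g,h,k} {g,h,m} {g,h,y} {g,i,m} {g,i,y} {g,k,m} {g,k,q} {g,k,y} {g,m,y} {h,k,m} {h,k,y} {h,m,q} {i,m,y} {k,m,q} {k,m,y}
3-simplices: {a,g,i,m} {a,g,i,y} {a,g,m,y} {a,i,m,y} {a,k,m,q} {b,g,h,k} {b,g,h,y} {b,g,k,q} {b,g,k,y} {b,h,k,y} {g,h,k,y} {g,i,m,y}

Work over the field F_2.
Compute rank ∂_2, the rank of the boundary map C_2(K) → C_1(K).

n_0=9 n_1=31 n_2=35 n_3=12  [Z2]
∂1: piv[ag,ai,ak,am,aq,ay,bg,bh] rk=8  ker:bk,bm,bq,by,gh,gi,gk,gm,gq,gy,hk,hm,hq,hy,im,iq,iy,km,kq,ky,mq,my,qy
∂2: piv[agi,agm,agy,aim,aiy,akm,akq,amq,amy,bgh,bgk,bgq,bgy,bhk,bhm,bhq,bhy,bkq,bky,bmq,ghm] rk=21  ker:ghk,ghy,gim,giy,gkm,gkq,gky,gmy,hkm,hky,hmq,imy,kmq,kmy
∂3: piv[agim,agiy,agmy,aimy,akmq,bghk,bghy,bgkq,bgky,bhky] rk=10  ker:ghky,gimy
rk∂_2=21

rank∂_2=21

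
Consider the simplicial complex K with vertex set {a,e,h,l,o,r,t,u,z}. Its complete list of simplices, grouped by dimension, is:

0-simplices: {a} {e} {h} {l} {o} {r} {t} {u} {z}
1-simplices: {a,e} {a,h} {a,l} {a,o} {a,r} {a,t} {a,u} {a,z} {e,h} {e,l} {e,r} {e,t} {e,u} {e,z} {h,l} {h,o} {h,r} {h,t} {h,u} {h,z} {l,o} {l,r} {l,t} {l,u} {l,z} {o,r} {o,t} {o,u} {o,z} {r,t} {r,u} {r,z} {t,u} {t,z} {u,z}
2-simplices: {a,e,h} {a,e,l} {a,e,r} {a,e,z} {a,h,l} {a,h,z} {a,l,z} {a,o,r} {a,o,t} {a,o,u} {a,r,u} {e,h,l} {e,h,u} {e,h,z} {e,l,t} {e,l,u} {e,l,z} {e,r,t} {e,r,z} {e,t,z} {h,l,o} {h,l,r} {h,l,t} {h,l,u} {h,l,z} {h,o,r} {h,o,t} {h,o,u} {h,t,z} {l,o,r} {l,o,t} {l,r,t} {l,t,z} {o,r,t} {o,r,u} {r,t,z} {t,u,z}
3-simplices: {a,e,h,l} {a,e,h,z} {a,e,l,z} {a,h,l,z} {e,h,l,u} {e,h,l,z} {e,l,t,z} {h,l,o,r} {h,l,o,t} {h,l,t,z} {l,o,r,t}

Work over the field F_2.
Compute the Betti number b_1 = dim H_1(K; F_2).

b_1=2

n_0=9 n_1=35 n_2=37 n_3=11  [Z2]
∂1: piv[ae,ah,al,ao,ar,at,au,az] rk=8  ker:eh,el,er,et,eu,ez,hl,ho,hr,ht,hu,hz,lo,lr,lt,lu,lz,or,ot,ou,oz,rt,ru,rz,tu,tz,uz
∂2: piv[aeh,ael,aer,aez,ahl,ahz,alz,aor,aot,aou,aru,ehu,elt,elu,ert,erz,etz,hlo,hlr,hlt,hor,hot,hou,lrt,tuz] rk=25  ker:ehl,ehz,elz,hlu,hlz,htz,lor,lot,ltz,ort,oru,rtz
∂3: piv[aehl,aehz,aelz,ahlz,ehlu,eltz,hlor,hlot,hltz,lort] rk=10  ker:ehlz
b_1=(35−8)−25=2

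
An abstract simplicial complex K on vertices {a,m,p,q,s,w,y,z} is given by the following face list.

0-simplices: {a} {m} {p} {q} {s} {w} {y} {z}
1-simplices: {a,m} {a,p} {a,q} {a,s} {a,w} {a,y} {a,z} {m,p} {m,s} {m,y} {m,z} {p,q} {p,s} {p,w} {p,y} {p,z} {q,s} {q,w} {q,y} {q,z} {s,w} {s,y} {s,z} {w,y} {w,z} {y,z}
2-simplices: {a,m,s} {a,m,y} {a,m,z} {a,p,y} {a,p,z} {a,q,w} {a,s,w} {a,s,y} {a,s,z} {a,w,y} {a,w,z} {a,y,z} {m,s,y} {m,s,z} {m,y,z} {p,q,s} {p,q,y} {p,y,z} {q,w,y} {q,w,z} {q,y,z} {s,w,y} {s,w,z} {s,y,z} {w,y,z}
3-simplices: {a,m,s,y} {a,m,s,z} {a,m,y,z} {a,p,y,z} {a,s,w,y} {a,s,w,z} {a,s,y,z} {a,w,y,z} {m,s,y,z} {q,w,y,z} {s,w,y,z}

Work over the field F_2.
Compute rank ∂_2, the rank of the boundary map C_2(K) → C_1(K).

n_0=8 n_1=26 n_2=25 n_3=11  [Z2]
∂1: piv[am,ap,aq,as,aw,ay,az] rk=7  ker:mp,ms,my,mz,pq,ps,pw,py,pz,qs,qw,qy,qz,sw,sy,sz,wy,wz,yz
∂2: piv[ams,amy,amz,apy,apz,aqw,asw,asy,asz,awy,awz,ayz,pqs,pqy,qwy,qwz] rk=16  ker:msy,msz,myz,pyz,qyz,swy,swz,syz,wyz
∂3: piv[amsy,amsz,amyz,apyz,aswy,aswz,asyz,awyz,qwyz] rk=9  ker:msyz,swyz
rk∂_2=16

rank∂_2=16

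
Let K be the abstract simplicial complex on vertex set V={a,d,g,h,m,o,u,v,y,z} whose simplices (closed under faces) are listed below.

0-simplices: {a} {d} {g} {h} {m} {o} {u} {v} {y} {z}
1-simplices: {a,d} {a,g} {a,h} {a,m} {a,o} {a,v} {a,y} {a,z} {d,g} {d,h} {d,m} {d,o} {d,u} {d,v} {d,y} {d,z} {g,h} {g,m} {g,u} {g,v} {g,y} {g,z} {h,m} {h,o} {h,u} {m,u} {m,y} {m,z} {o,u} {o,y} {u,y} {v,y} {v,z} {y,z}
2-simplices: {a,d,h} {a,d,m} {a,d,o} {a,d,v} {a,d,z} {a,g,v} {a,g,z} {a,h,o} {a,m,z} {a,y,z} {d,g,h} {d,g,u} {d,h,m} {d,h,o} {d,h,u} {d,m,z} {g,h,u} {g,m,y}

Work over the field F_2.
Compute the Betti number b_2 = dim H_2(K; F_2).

b_2=3

n_0=10 n_1=34 n_2=18  [Z2]
∂1: piv[ad,ag,ah,am,ao,av,ay,az,du] rk=9  ker:dg,dh,dm,do,dv,dy,dz,gh,gm,gu,gv,gy,gz,hm,ho,hu,mu,my,mz,ou,oy,uy,vy,vz,yz
∂2: piv[adh,adm,ado,adv,adz,agv,agz,aho,amz,ayz,dgh,dgu,dhm,dhu,gmy] rk=15  ker:dho,dmz,ghu
b_2=(18−15)−0=3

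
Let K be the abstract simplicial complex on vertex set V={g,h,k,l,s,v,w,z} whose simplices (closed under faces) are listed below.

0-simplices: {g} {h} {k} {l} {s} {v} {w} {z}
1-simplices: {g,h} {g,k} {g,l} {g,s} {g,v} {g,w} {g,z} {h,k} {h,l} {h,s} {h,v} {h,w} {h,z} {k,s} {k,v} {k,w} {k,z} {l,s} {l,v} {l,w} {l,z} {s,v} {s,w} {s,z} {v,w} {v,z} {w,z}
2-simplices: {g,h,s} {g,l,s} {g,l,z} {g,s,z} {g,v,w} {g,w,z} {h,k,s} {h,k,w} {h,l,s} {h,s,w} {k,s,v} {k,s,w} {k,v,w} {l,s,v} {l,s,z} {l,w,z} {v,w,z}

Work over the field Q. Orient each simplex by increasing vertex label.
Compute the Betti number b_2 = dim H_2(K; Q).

b_2=2

n_0=8 n_1=27 n_2=17  [Q]
∂1: piv[gh,gk,gl,gs,gv,gw,gz] rk=7  ker:hk,hl,hs,hv,hw,hz,ks,kv,kw,kz,ls,lv,lw,lz,sv,sw,sz,vw,vz,wz
∂2: piv[ghs,gls,glz,gsz,gvw,gwz,hks,hkw,hls,hsw,ksv,kvw,lsv,lwz,vwz] rk=15  ker:ksw,lsz
b_2=(17−15)−0=2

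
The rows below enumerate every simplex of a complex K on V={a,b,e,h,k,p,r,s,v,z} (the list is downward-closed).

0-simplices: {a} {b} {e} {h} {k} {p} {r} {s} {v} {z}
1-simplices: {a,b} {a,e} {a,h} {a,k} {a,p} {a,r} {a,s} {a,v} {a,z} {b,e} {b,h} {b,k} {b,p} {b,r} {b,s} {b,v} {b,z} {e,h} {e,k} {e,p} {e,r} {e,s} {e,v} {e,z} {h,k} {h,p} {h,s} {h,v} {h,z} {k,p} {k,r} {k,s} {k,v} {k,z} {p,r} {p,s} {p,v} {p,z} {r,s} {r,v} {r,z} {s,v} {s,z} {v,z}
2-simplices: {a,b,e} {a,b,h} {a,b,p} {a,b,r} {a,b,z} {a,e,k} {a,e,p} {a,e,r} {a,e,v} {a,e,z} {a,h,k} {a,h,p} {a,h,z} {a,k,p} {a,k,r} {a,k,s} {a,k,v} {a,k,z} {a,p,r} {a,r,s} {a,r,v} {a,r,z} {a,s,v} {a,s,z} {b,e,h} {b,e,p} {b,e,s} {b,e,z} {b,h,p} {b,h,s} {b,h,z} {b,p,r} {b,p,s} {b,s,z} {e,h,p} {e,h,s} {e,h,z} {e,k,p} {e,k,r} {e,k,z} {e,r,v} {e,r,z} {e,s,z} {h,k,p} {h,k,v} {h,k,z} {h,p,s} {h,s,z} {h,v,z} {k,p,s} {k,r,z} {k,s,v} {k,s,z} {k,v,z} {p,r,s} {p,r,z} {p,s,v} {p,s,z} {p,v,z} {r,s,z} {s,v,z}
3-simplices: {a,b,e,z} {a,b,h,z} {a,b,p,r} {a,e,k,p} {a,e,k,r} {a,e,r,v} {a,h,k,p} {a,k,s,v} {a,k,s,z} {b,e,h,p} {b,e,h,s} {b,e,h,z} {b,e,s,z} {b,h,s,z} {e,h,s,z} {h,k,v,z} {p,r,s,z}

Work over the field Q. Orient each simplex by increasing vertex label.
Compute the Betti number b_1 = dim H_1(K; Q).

n_0=10 n_1=44 n_2=61 n_3=17  [Q]
∂1: piv[ab,ae,ah,ak,ap,ar,as,av,az] rk=9  ker:be,bh,bk,bp,br,bs,bv,bz,eh,ek,ep,er,es,ev,ez,hk,hp,hs,hv,hz,kp,kr,ks,kv,kz,pr,ps,pv,pz,rs,rv,rz,sv,sz,vz
∂2: piv[abe,abh,abp,abr,abz,aek,aep,aer,aev,aez,ahk,ahp,ahz,akp,akr,aks,akv,akz,apr,ars,arv,arz,asv,asz,beh,bes,bhs,bps,bsz,hkv,hvz,prz,psv] rk=33  ker:bep,bez,bhp,bhz,bpr,ehp,ehs,ehz,ekp,ekr,ekz,erv,erz,esz,hkp,hkz,hps,hsz,kps,krz,ksv,ksz,kvz,prs,psz,pvz,rsz,svz
∂3: piv[abez,abhz,abpr,aekp,aekr,aerv,ahkp,aksv,aksz,behp,behs,behz,besz,bhsz,hkvz,prsz] rk=16  ker:ehsz
b_1=(44−9)−33=2

b_1=2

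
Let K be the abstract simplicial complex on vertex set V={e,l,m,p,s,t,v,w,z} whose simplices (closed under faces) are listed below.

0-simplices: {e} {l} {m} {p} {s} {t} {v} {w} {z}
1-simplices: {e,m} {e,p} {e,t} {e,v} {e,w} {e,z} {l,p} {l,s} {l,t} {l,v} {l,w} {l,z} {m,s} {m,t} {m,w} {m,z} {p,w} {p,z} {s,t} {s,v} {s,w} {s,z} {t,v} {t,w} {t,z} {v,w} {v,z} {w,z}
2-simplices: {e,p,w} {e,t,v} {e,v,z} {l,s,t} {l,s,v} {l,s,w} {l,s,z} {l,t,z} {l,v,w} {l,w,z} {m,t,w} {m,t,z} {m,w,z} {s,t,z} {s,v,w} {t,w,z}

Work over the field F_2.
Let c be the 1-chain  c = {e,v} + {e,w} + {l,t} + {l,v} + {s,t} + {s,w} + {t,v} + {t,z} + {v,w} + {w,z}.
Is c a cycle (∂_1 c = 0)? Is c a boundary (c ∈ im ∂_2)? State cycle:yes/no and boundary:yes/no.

n_0=9 n_1=28 n_2=16  [Z2]
∂1: piv[em,ep,et,ev,ew,ez,lp,ls] rk=8  ker:lt,lv,lw,lz,ms,mt,mw,mz,pw,pz,st,sv,sw,sz,tv,tw,tz,vw,vz,wz
∂2: piv[epw,etv,evz,lst,lsv,lsw,lsz,ltz,lvw,lwz,mtw,mtz,mwz] rk=13  ker:stz,svw,twz
∂1c = 0
c vs im∂2: residual ≠ 0 ⇒ not boundary

cycle:yes boundary:no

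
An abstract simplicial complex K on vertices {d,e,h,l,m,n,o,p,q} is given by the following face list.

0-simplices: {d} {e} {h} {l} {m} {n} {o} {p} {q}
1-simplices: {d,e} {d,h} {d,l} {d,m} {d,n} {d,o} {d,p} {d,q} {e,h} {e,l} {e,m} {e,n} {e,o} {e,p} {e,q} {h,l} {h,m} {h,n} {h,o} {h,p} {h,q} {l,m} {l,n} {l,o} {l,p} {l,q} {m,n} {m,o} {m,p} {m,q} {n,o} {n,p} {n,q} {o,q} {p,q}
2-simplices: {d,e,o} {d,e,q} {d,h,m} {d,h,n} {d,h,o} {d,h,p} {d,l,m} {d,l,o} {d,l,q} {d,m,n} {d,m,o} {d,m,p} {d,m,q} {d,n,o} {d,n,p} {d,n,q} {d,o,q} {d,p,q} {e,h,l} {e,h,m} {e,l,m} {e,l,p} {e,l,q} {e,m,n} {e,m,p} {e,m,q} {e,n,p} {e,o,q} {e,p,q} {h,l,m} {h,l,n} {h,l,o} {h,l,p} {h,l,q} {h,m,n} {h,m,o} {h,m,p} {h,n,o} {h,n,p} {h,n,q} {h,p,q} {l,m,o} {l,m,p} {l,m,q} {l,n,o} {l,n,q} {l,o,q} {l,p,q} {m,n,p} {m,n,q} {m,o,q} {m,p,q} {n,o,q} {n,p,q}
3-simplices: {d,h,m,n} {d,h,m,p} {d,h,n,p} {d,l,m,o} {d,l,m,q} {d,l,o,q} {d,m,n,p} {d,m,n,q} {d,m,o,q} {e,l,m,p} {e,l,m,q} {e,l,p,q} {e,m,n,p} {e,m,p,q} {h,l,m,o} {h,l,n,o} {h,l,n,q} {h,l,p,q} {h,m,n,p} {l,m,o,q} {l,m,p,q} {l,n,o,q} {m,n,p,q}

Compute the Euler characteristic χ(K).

χ(K)=5

n_0=9 n_1=35 n_2=54 n_3=23
χ=+9−35+54−23=5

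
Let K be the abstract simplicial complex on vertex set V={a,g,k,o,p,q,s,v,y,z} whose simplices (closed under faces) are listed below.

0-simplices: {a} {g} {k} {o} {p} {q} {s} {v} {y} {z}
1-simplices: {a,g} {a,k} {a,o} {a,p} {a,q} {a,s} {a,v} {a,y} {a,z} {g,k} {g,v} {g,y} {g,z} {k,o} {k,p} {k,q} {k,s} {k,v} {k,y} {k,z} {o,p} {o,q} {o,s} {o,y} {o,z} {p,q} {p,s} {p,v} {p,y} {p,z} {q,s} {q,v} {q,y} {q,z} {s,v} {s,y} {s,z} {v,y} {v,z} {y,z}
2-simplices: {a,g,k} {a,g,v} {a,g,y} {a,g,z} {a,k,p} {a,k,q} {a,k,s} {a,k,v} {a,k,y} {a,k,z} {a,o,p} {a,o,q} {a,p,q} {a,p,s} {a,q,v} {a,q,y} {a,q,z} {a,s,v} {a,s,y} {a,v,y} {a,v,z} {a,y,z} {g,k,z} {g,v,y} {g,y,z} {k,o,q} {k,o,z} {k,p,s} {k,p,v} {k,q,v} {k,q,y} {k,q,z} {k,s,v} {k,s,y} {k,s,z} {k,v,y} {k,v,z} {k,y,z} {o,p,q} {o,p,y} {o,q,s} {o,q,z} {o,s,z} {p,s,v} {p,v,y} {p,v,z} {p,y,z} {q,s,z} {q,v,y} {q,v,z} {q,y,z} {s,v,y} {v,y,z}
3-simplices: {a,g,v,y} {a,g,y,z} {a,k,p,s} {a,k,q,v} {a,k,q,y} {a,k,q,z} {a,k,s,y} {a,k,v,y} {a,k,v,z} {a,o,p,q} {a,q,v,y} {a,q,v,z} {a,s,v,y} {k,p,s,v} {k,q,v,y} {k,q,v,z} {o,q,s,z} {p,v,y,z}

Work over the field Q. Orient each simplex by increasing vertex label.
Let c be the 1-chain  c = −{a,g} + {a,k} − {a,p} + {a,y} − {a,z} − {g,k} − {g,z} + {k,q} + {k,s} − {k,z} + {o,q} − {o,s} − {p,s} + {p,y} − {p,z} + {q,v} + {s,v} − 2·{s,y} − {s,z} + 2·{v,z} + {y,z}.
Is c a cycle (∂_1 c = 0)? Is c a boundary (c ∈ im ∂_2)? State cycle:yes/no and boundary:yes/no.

cycle:no boundary:no

n_0=10 n_1=40 n_2=53 n_3=18  [Q]
∂1: piv[ag,ak,ao,ap,aq,as,av,ay,az] rk=9  ker:gk,gv,gy,gz,ko,kp,kq,ks,kv,ky,kz,op,oq,os,oy,oz,pq,ps,pv,py,pz,qs,qv,qy,qz,sv,sy,sz,vy,vz,yz
∂2: piv[agk,agv,agy,agz,akp,akq,aks,akv,aky,akz,aop,aoq,apq,aps,aqv,aqy,aqz,asv,asy,avy,avz,ayz,koq,koz,kpv,ksz,opy,oqs,osz,pvy,pvz] rk=31  ker:gkz,gvy,gyz,kps,kqv,kqy,kqz,ksv,ksy,kvy,kvz,kyz,opq,oqz,psv,pyz,qsz,qvy,qvz,qyz,svy,vyz
∂3: piv[agvy,agyz,akps,akqv,akqy,akqz,aksy,akvy,akvz,aopq,aqvy,aqvz,asvy,kpsv,oqsz,pvyz] rk=16  ker:kqvy,kqvz
∂1c = {a} + {g} − {k} + {q} + {s} − {y} − 2·{z}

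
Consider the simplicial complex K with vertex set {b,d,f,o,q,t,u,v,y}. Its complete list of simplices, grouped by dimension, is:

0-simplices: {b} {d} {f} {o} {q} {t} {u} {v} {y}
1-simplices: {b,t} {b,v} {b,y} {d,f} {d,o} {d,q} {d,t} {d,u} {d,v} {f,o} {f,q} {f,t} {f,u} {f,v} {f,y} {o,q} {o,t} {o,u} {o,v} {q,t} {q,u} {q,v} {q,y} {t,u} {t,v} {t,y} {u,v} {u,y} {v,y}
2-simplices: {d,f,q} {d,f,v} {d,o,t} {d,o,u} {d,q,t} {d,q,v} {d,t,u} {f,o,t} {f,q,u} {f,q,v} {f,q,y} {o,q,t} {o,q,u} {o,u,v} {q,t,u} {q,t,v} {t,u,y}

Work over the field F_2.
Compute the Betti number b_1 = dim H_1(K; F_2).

n_0=9 n_1=29 n_2=17  [Z2]
∂1: piv[bt,bv,by,df,do,dq,dt,du] rk=8  ker:dv,fo,fq,ft,fu,fv,fy,oq,ot,ou,ov,qt,qu,qv,qy,tu,tv,ty,uv,uy,vy
∂2: piv[dfq,dfv,dot,dou,dqt,dqv,dtu,fot,fqu,fqy,oqt,oqu,ouv,qtv,tuy] rk=15  ker:fqv,qtu
b_1=(29−8)−15=6

b_1=6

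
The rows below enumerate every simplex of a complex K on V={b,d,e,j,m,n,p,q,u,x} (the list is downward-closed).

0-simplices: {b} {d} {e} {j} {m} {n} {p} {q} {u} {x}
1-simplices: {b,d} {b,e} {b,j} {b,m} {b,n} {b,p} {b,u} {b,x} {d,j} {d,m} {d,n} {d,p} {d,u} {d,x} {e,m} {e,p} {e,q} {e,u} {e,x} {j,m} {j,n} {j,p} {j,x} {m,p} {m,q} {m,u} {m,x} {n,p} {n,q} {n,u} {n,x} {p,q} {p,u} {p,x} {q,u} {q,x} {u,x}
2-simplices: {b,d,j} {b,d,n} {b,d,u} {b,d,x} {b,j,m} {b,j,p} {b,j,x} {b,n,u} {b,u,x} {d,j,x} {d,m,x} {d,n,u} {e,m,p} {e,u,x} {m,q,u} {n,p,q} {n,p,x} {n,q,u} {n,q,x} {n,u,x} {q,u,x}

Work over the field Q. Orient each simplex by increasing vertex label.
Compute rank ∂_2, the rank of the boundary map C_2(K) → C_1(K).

rank∂_2=18

n_0=10 n_1=37 n_2=21  [Q]
∂1: piv[bd,be,bj,bm,bn,bp,bu,bx,eq] rk=9  ker:dj,dm,dn,dp,du,dx,em,ep,eu,ex,jm,jn,jp,jx,mp,mq,mu,mx,np,nq,nu,nx,pq,pu,px,qu,qx,ux
∂2: piv[bdj,bdn,bdu,bdx,bjm,bjp,bjx,bnu,bux,dmx,emp,eux,mqu,npq,npx,nqu,nqx,nux] rk=18  ker:djx,dnu,qux
rk∂_2=18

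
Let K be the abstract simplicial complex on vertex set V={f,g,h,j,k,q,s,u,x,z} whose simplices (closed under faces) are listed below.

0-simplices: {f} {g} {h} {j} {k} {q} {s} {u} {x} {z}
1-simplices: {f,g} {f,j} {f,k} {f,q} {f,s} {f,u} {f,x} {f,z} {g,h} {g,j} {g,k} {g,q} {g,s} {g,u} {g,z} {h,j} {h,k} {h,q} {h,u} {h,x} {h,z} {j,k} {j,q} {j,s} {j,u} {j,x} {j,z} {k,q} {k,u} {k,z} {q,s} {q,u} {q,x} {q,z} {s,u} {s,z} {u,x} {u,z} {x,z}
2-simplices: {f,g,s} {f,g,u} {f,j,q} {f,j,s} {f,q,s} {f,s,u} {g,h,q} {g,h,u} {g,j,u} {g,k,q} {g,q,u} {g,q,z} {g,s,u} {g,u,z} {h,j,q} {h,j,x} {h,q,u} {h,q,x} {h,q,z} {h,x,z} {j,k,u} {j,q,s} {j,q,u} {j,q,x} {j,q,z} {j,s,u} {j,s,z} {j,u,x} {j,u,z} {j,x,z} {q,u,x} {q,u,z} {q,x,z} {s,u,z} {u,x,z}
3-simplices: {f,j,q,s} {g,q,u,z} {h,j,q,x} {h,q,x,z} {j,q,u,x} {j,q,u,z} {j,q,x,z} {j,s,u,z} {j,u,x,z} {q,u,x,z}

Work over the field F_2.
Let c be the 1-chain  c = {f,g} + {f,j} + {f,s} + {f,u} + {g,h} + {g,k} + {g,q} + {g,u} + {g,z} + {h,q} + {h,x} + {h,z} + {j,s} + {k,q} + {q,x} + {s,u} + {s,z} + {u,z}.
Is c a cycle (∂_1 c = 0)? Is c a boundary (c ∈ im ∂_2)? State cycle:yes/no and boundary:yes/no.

cycle:yes boundary:yes

n_0=10 n_1=39 n_2=35 n_3=10  [Z2]
∂1: piv[fg,fj,fk,fq,fs,fu,fx,fz,gh] rk=9  ker:gj,gk,gq,gs,gu,gz,hj,hk,hq,hu,hx,hz,jk,jq,js,ju,jx,jz,kq,ku,kz,qs,qu,qx,qz,su,sz,ux,uz,xz
∂2: piv[fgs,fgu,fjq,fjs,fqs,fsu,ghq,ghu,gju,gkq,gqu,gqz,guz,hjq,hjx,hqx,hqz,hxz,jku,jqu,jqz,jsu,jsz,jux] rk=24  ker:gsu,hqu,jqs,jqx,juz,jxz,qux,quz,qxz,suz,uxz
∂3: piv[fjqs,gquz,hjqx,hqxz,jqux,jquz,jqxz,jsuz,juxz] rk=9  ker:quxz
∂1c = 0
c vs im∂2: reduces to 0 ⇒ boundary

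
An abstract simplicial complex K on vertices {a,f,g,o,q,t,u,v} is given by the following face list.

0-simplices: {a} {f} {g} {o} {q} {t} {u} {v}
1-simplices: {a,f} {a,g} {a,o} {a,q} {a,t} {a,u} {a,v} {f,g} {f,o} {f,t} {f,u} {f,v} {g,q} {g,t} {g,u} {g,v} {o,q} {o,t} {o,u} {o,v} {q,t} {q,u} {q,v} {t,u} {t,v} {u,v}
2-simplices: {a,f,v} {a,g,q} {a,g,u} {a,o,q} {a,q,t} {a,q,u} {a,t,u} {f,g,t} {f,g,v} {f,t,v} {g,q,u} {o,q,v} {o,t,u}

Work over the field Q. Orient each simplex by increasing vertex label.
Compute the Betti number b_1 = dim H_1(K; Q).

n_0=8 n_1=26 n_2=13  [Q]
∂1: piv[af,ag,ao,aq,at,au,av] rk=7  ker:fg,fo,ft,fu,fv,gq,gt,gu,gv,oq,ot,ou,ov,qt,qu,qv,tu,tv,uv
∂2: piv[afv,agq,agu,aoq,aqt,aqu,atu,fgt,fgv,ftv,oqv,otu] rk=12  ker:gqu
b_1=(26−7)−12=7

b_1=7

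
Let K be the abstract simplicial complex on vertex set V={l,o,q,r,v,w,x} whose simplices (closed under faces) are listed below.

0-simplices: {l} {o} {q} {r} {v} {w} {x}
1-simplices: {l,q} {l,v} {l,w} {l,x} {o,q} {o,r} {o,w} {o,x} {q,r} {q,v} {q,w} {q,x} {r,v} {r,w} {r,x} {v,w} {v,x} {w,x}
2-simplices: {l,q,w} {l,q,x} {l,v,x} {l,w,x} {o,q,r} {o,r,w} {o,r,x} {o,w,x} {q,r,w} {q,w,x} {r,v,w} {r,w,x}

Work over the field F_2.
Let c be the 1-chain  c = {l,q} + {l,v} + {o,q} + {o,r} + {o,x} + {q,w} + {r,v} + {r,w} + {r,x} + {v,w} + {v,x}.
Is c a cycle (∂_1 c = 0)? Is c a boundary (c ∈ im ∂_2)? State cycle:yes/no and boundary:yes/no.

n_0=7 n_1=18 n_2=12  [Z2]
∂1: piv[lq,lv,lw,lx,oq,or] rk=6  ker:ow,ox,qr,qv,qw,qx,rv,rw,rx,vw,vx,wx
∂2: piv[lqw,lqx,lvx,lwx,oqr,orw,orx,owx,qrw,rvw] rk=10  ker:qwx,rwx
∂1c = {o} + {q} + {w} + {x}

cycle:no boundary:no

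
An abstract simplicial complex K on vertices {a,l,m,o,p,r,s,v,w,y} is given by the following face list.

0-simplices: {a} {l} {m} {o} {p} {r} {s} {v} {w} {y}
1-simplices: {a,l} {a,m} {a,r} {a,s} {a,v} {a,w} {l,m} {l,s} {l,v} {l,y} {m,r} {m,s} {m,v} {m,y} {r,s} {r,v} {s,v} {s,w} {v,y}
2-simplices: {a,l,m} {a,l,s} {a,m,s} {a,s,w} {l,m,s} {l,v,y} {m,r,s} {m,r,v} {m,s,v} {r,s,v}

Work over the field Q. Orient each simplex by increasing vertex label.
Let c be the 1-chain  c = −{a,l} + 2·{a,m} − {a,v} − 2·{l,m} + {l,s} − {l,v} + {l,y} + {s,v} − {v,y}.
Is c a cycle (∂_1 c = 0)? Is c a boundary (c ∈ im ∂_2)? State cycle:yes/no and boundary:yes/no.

n_0=10 n_1=19 n_2=10  [Q]
∂1: piv[al,am,ar,as,av,aw,ly] rk=7  ker:lm,ls,lv,mr,ms,mv,my,rs,rv,sv,sw,vy
∂2: piv[alm,als,ams,asw,lvy,mrs,mrv,msv] rk=8  ker:lms,rsv
∂1c = 0
c vs im∂2: residual ≠ 0 ⇒ not boundary

cycle:yes boundary:no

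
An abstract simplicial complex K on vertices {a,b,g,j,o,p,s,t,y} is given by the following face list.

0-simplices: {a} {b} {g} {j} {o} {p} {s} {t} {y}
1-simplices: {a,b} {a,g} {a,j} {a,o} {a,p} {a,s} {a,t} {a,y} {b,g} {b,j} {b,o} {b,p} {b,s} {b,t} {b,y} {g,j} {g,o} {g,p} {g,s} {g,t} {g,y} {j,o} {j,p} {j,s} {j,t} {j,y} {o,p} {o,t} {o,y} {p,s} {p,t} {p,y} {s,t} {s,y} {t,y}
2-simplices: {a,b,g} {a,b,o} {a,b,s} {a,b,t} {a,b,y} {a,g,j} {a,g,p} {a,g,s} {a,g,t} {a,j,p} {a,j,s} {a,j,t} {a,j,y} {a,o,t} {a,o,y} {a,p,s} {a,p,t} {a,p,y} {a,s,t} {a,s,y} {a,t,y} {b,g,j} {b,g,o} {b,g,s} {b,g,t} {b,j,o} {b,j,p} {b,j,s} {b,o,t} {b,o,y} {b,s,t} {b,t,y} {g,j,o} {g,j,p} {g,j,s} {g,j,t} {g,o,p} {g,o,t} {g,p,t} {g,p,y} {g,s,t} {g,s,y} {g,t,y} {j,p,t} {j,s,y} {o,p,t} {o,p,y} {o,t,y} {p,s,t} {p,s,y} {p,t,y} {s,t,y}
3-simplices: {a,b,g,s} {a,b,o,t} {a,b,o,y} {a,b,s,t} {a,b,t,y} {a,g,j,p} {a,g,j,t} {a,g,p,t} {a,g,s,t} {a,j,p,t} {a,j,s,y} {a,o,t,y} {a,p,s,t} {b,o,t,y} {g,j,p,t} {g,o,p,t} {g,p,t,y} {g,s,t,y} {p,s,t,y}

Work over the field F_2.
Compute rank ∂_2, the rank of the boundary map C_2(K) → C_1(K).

n_0=9 n_1=35 n_2=52 n_3=19  [Z2]
∂1: piv[ab,ag,aj,ao,ap,as,at,ay] rk=8  ker:bg,bj,bo,bp,bs,bt,by,gj,go,gp,gs,gt,gy,jo,jp,js,jt,jy,op,ot,oy,ps,pt,py,st,sy,ty
∂2: piv[abg,abo,abs,abt,aby,agj,agp,ags,agt,ajp,ajs,ajt,ajy,aot,aoy,aps,apt,apy,ast,asy,aty,bgj,bgo,bjo,bjp,gop,gpy] rk=27  ker:bgs,bgt,bjs,bot,boy,bst,bty,gjo,gjp,gjs,gjt,got,gpt,gst,gsy,gty,jpt,jsy,opt,opy,oty,pst,psy,pty,sty
∂3: piv[abgs,abot,aboy,abst,abty,agjp,agjt,agpt,agst,ajpt,ajsy,aoty,apst,gopt,gpty,gsty,psty] rk=17  ker:boty,gjpt
rk∂_2=27

rank∂_2=27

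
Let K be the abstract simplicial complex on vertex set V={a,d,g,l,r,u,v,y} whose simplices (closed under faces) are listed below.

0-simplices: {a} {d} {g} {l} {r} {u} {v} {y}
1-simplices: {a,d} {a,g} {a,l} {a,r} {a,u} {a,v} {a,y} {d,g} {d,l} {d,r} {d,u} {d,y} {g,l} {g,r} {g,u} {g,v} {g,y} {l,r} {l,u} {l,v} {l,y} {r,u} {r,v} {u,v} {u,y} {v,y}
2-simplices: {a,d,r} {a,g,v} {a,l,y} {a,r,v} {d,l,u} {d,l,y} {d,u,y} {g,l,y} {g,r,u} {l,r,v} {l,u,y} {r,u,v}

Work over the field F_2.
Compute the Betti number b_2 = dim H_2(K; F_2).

n_0=8 n_1=26 n_2=12  [Z2]
∂1: piv[ad,ag,al,ar,au,av,ay] rk=7  ker:dg,dl,dr,du,dy,gl,gr,gu,gv,gy,lr,lu,lv,ly,ru,rv,uv,uy,vy
∂2: piv[adr,agv,aly,arv,dlu,dly,duy,gly,gru,lrv,ruv] rk=11  ker:luy
b_2=(12−11)−0=1

b_2=1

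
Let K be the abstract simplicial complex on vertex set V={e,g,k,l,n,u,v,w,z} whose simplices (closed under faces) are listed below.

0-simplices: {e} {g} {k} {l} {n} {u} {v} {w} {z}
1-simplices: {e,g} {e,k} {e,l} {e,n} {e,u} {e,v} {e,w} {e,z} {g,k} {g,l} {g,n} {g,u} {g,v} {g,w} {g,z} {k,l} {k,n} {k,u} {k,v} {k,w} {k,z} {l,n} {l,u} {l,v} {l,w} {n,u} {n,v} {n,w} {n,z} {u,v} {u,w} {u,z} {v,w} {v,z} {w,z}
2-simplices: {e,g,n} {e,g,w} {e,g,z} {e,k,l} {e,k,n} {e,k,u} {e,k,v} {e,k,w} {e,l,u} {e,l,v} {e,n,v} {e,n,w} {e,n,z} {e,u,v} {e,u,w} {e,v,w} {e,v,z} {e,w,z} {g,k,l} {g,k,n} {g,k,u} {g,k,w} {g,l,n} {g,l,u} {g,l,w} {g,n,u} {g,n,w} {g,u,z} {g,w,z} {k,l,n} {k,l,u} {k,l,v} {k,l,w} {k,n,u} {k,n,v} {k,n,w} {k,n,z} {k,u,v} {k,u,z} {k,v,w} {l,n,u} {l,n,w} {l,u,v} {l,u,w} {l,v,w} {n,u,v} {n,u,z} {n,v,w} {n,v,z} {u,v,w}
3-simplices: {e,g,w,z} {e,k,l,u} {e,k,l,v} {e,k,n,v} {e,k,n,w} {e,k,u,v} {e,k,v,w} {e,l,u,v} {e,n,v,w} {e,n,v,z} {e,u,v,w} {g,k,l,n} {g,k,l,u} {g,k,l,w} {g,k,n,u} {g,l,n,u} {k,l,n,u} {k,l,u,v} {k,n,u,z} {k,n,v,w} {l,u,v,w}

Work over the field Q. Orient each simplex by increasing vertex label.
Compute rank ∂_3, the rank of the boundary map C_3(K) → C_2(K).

n_0=9 n_1=35 n_2=50 n_3=21  [Q]
∂1: piv[eg,ek,el,en,eu,ev,ew,ez] rk=8  ker:gk,gl,gn,gu,gv,gw,gz,kl,kn,ku,kv,kw,kz,ln,lu,lv,lw,nu,nv,nw,nz,uv,uw,uz,vw,vz,wz
∂2: piv[egn,egw,egz,ekl,ekn,eku,ekv,ekw,elu,elv,env,enw,enz,euv,euw,evw,evz,ewz,gkl,gkn,gku,gln,glw,gnu,guz,knz] rk=26  ker:gkw,glu,gnw,gwz,kln,klu,klv,klw,knu,knv,knw,kuv,kuz,kvw,lnu,lnw,luv,luw,lvw,nuv,nuz,nvw,nvz,uvw
∂3: piv[egwz,eklu,eklv,eknv,eknw,ekuv,ekvw,eluv,envw,envz,euvw,gkln,gklu,gklw,gknu,glnu,knuz,luvw] rk=18  ker:klnu,kluv,knvw
rk∂_3=18

rank∂_3=18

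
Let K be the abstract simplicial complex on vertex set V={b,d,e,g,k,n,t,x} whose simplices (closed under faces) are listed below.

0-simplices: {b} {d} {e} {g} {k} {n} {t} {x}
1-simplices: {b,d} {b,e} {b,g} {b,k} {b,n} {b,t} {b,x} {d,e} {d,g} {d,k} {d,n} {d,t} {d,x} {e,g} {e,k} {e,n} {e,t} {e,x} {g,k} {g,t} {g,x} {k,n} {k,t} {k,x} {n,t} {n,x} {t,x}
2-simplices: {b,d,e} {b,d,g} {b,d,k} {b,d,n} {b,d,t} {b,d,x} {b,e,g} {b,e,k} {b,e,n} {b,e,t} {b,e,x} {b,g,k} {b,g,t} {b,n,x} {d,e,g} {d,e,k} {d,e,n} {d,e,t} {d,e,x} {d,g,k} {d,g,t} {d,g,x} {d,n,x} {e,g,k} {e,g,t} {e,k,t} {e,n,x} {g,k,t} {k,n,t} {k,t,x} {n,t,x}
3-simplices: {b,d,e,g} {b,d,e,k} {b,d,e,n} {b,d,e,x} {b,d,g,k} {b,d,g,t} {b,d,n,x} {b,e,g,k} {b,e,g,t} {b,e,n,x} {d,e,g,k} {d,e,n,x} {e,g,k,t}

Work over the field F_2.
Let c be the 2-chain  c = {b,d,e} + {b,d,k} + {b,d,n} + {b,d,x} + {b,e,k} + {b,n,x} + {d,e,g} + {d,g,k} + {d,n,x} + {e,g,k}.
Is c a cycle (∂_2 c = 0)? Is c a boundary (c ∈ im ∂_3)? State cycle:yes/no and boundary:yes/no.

cycle:yes boundary:yes

n_0=8 n_1=27 n_2=31 n_3=13  [Z2]
∂1: piv[bd,be,bg,bk,bn,bt,bx] rk=7  ker:de,dg,dk,dn,dt,dx,eg,ek,en,et,ex,gk,gt,gx,kn,kt,kx,nt,nx,tx
∂2: piv[bde,bdg,bdk,bdn,bdt,bdx,beg,bek,ben,bet,bex,bgk,bgt,bnx,dgx,ekt,knt,ktx,ntx] rk=19  ker:deg,dek,den,det,dex,dgk,dgt,dnx,egk,egt,enx,gkt
∂3: piv[bdeg,bdek,bden,bdex,bdgk,bdgt,bdnx,begk,begt,benx,egkt] rk=11  ker:degk,denx
∂2c = 0
c vs im∂3: reduces to 0 ⇒ boundary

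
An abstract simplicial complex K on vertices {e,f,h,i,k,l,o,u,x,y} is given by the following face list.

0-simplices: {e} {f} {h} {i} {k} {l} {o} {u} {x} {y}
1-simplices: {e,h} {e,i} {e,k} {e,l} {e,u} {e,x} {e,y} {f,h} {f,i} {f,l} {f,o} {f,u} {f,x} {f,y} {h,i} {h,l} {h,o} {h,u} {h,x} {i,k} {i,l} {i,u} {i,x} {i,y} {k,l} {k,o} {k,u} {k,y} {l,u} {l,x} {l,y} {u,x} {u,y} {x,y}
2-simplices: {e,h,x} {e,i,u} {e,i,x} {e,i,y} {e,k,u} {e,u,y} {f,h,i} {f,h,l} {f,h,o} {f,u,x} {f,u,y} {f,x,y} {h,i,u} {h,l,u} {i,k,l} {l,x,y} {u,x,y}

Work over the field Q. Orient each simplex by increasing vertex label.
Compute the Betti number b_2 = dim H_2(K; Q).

b_2=1

n_0=10 n_1=34 n_2=17  [Q]
∂1: piv[eh,ei,ek,el,eu,ex,ey,fh,fo] rk=9  ker:fi,fl,fu,fx,fy,hi,hl,ho,hu,hx,ik,il,iu,ix,iy,kl,ko,ku,ky,lu,lx,ly,ux,uy,xy
∂2: piv[ehx,eiu,eix,eiy,eku,euy,fhi,fhl,fho,fux,fuy,fxy,hiu,hlu,ikl,lxy] rk=16  ker:uxy
b_2=(17−16)−0=1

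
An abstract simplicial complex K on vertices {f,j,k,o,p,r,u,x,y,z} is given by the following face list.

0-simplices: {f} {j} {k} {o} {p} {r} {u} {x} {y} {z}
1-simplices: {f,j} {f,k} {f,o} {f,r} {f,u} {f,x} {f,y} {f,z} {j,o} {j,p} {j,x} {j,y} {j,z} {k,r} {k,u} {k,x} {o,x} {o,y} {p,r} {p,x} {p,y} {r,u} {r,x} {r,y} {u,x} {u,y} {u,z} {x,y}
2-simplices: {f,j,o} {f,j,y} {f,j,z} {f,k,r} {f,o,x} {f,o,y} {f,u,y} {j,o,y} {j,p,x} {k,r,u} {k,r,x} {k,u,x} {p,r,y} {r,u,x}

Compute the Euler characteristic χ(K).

χ(K)=-4

n_0=10 n_1=28 n_2=14
χ=+10−28+14=-4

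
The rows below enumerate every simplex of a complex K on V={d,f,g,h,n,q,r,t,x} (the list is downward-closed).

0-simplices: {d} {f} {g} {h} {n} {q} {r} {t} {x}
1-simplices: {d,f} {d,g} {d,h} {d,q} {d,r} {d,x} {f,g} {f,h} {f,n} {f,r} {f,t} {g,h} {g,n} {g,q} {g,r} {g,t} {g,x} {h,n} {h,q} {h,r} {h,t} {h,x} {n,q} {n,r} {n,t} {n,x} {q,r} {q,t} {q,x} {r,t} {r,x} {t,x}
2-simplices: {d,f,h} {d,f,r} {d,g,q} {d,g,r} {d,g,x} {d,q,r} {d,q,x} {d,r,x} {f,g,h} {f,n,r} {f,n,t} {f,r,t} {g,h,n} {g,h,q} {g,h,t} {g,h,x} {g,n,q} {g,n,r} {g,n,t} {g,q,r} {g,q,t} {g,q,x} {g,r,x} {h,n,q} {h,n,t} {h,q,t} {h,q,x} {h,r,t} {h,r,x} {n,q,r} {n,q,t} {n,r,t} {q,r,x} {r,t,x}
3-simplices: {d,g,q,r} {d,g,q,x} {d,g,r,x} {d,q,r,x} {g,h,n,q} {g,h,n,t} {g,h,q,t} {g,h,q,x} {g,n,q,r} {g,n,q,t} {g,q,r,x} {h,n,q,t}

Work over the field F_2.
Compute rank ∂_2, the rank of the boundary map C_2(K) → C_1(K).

n_0=9 n_1=32 n_2=34 n_3=12  [Z2]
∂1: piv[df,dg,dh,dq,dr,dx,fn,ft] rk=8  ker:fg,fh,fr,gh,gn,gq,gr,gt,gx,hn,hq,hr,ht,hx,nq,nr,nt,nx,qr,qt,qx,rt,rx,tx
∂2: piv[dfh,dfr,dgq,dgr,dgx,dqr,dqx,drx,fgh,fnr,fnt,frt,ghn,ghq,ght,ghx,gnq,gnr,gnt,gqt,hrt,rtx] rk=22  ker:gqr,gqx,grx,hnq,hnt,hqt,hqx,hrx,nqr,nqt,nrt,qrx
∂3: piv[dgqr,dgqx,dgrx,dqrx,ghnq,ghnt,ghqt,ghqx,gnqr,gnqt] rk=10  ker:gqrx,hnqt
rk∂_2=22

rank∂_2=22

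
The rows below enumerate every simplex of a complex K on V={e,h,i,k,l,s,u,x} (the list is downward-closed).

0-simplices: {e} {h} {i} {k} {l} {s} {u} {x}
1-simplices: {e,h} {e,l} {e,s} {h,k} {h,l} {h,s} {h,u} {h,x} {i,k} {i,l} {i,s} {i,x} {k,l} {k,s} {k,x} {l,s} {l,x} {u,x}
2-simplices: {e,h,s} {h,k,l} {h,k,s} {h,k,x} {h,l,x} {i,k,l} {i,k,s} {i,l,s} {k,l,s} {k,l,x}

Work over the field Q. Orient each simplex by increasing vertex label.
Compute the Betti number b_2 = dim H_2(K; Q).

n_0=8 n_1=18 n_2=10  [Q]
∂1: piv[eh,el,es,hk,hu,hx,ik] rk=7  ker:hl,hs,il,is,ix,kl,ks,kx,ls,lx,ux
∂2: piv[ehs,hkl,hks,hkx,hlx,ikl,iks,ils] rk=8  ker:kls,klx
b_2=(10−8)−0=2

b_2=2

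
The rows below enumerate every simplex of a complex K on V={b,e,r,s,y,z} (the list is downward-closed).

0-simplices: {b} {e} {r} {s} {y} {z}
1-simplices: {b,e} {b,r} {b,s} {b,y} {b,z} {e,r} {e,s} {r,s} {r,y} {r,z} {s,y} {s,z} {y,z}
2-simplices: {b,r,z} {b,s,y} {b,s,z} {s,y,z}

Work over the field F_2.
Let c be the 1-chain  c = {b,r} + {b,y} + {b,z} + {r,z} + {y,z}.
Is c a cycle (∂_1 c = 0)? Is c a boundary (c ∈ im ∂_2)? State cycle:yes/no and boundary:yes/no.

cycle:no boundary:no

n_0=6 n_1=13 n_2=4  [Z2]
∂1: piv[be,br,bs,by,bz] rk=5  ker:er,es,rs,ry,rz,sy,sz,yz
∂2: piv[brz,bsy,bsz,syz] rk=4
∂1c = {b} + {z}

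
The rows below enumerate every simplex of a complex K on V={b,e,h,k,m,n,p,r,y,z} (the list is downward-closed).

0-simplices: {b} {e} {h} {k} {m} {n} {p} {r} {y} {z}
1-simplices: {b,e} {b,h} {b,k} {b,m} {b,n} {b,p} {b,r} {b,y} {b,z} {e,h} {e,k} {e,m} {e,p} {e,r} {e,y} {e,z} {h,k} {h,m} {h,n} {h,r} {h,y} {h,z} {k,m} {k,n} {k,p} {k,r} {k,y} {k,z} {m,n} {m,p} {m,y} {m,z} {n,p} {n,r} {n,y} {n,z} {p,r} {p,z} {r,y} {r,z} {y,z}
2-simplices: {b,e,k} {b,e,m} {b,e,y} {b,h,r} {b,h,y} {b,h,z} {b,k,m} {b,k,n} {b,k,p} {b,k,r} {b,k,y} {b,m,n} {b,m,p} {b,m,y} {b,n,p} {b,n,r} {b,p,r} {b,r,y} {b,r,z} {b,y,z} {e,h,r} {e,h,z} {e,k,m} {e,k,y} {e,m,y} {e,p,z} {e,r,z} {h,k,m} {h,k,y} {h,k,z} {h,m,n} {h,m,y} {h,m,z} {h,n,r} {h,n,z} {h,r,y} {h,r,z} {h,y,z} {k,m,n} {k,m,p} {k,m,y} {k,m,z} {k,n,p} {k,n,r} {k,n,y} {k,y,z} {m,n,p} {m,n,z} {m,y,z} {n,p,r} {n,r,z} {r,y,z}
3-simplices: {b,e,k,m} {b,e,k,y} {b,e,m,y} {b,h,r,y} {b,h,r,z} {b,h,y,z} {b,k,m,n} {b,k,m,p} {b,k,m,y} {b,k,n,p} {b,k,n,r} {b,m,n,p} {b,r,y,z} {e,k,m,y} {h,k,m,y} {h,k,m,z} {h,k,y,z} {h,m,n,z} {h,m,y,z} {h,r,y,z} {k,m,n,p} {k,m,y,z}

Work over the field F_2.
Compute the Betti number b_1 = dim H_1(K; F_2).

b_1=2

n_0=10 n_1=41 n_2=52 n_3=22  [Z2]
∂1: piv[be,bh,bk,bm,bn,bp,br,by,bz] rk=9  ker:eh,ek,em,ep,er,ey,ez,hk,hm,hn,hr,hy,hz,km,kn,kp,kr,ky,kz,mn,mp,my,mz,np,nr,ny,nz,pr,pz,ry,rz,yz
∂2: piv[bek,bem,bey,bhr,bhy,bhz,bkm,bkn,bkp,bkr,bky,bmn,bmp,bmy,bnp,bnr,bpr,bry,brz,byz,ehr,ehz,epz,hkm,hky,hkz,hmn,hmz,hnz,kny] rk=30  ker:ekm,eky,emy,erz,hmy,hnr,hry,hrz,hyz,kmn,kmp,kmy,kmz,knp,knr,kyz,mnp,mnz,myz,npr,nrz,ryz
∂3: piv[bekm,beky,bemy,bhry,bhrz,bhyz,bkmn,bkmp,bkmy,bknp,bknr,bmnp,bryz,hkmy,hkmz,hkyz,hmnz,hmyz] rk=18  ker:ekmy,hryz,kmnp,kmyz
b_1=(41−9)−30=2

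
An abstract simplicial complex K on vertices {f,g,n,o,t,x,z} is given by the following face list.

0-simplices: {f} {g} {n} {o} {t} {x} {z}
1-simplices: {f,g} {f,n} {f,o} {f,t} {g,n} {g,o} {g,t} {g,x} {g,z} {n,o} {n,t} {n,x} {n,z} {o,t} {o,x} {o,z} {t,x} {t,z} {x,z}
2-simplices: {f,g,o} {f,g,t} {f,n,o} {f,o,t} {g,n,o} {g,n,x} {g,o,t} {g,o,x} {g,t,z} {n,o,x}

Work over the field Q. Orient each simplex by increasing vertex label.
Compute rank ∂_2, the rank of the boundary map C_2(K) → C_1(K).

rank∂_2=8

n_0=7 n_1=19 n_2=10  [Q]
∂1: piv[fg,fn,fo,ft,gx,gz] rk=6  ker:gn,go,gt,no,nt,nx,nz,ot,ox,oz,tx,tz,xz
∂2: piv[fgo,fgt,fno,fot,gno,gnx,gox,gtz] rk=8  ker:got,nox
rk∂_2=8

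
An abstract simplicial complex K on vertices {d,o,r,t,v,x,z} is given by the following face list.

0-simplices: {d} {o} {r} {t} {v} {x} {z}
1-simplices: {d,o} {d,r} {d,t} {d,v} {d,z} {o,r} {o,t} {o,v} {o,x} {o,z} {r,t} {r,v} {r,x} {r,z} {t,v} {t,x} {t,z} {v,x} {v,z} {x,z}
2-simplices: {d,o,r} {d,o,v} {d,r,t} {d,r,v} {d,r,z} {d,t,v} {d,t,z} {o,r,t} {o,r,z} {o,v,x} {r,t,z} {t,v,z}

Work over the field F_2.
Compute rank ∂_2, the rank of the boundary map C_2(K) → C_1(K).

n_0=7 n_1=20 n_2=12  [Z2]
∂1: piv[do,dr,dt,dv,dz,ox] rk=6  ker:or,ot,ov,oz,rt,rv,rx,rz,tv,tx,tz,vx,vz,xz
∂2: piv[dor,dov,drt,drv,drz,dtv,dtz,ort,orz,ovx,tvz] rk=11  ker:rtz
rk∂_2=11

rank∂_2=11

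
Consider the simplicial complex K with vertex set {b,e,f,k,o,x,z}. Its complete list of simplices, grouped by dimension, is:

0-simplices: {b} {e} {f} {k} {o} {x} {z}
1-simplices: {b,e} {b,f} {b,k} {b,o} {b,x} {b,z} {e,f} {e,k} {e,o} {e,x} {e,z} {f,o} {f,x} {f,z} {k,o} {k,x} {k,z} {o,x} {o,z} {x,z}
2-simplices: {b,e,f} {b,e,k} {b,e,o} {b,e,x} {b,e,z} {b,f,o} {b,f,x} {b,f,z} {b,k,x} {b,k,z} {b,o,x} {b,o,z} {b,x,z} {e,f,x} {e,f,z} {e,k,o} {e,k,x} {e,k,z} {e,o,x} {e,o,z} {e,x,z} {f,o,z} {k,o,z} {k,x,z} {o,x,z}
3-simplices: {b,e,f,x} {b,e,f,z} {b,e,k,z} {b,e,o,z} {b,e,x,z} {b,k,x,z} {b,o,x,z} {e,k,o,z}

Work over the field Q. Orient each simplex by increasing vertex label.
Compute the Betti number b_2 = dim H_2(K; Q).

b_2=3

n_0=7 n_1=20 n_2=25 n_3=8  [Q]
∂1: piv[be,bf,bk,bo,bx,bz] rk=6  ker:ef,ek,eo,ex,ez,fo,fx,fz,ko,kx,kz,ox,oz,xz
∂2: piv[bef,bek,beo,bex,bez,bfo,bfx,bfz,bkx,bkz,box,boz,bxz,eko] rk=14  ker:efx,efz,ekx,ekz,eox,eoz,exz,foz,koz,kxz,oxz
∂3: piv[befx,befz,bekz,beoz,bexz,bkxz,boxz,ekoz] rk=8
b_2=(25−14)−8=3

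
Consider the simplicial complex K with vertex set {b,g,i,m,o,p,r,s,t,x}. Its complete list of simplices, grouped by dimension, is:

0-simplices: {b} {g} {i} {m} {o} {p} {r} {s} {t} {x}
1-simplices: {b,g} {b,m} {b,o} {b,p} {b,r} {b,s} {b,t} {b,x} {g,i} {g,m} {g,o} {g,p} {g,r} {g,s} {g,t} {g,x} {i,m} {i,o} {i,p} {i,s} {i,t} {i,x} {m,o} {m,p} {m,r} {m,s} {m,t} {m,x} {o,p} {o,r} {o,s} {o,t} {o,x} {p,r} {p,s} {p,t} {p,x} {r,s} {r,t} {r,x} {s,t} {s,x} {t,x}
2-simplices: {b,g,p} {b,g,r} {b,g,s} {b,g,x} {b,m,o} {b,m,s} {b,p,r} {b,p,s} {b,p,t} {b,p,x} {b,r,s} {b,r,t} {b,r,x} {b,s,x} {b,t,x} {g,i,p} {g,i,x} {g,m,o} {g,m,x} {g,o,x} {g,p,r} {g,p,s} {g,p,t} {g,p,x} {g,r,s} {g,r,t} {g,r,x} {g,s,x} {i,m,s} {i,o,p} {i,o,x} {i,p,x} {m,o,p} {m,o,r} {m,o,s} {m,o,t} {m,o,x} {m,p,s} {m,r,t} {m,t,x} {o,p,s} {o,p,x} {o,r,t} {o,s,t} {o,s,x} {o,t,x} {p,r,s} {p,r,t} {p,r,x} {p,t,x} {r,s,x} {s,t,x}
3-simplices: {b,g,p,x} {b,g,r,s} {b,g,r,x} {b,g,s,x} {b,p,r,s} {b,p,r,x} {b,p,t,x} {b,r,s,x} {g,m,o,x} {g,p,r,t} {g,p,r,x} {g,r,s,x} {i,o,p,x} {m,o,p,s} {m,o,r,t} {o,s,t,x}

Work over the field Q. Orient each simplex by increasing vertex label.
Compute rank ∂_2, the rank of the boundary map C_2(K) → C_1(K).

n_0=10 n_1=43 n_2=52 n_3=16  [Q]
∂1: piv[bg,bm,bo,bp,br,bs,bt,bx,gi] rk=9  ker:gm,go,gp,gr,gs,gt,gx,im,io,ip,is,it,ix,mo,mp,mr,ms,mt,mx,op,or,os,ot,ox,pr,ps,pt,px,rs,rt,rx,st,sx,tx
∂2: piv[bgp,bgr,bgs,bgx,bmo,bms,bpr,bps,bpt,bpx,brs,brt,brx,bsx,btx,gip,gix,gmo,gmx,gox,gpt,ims,iop,iox,mop,mor,mos,mot,mps,mrt,mtx,ost] rk=32  ker:gpr,gps,gpx,grs,grt,grx,gsx,ipx,mox,ops,opx,ort,osx,otx,prs,prt,prx,ptx,rsx,stx
∂3: piv[bgpx,bgrs,bgrx,bgsx,bprs,bprx,bptx,brsx,gmox,gprt,gprx,iopx,mops,mort,ostx] rk=15  ker:grsx
rk∂_2=32

rank∂_2=32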